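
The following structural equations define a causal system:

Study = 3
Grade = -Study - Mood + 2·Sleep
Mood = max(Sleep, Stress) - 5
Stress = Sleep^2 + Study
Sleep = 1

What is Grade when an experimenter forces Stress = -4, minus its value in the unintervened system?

3

do(Stress=-4) replaces the equation Stress = Sleep^2 + Study with the constant Stress = -4.
Mood = max(Sleep, Stress) - 5  [with Sleep=1, Stress=-4]  = -4
Grade = -Study - Mood + 2·Sleep  [with Study=3, Mood=-4, Sleep=1]  = 3
Without intervention: Stress = Sleep^2 + Study  [with Sleep=1, Study=3]  = 4; Mood = max(Sleep, Stress) - 5  [with Sleep=1, Stress=4]  = -1; Grade = -Study - Mood + 2·Sleep  [with Study=3, Mood=-1, Sleep=1]  = 0.
Change = 3 − 0 = 3.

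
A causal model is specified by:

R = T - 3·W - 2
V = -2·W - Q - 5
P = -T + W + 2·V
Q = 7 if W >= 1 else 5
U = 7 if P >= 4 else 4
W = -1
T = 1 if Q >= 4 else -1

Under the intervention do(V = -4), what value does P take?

-10

Under do(V=-4), the mechanism V = -2·W - Q - 5 is discarded; V is fixed at -4.
Q = 7 if W >= 1 else 5  [with W=-1]  = 5
T = 1 if Q >= 4 else -1  [with Q=5]  = 1
P = -T + W + 2·V  [with T=1, W=-1, V=-4]  = -10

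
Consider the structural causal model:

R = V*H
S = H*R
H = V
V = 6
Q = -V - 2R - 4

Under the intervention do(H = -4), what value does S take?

do(H=-4) replaces the equation H = V with the constant H = -4.
R = V*H  [with V=6, H=-4]  = -24
S = H*R  [with H=-4, R=-24]  = 96

96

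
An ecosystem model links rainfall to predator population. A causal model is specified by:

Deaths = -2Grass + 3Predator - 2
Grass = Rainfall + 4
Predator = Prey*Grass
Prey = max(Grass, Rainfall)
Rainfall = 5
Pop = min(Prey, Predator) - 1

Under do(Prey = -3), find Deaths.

-101

do(Prey=-3) replaces the equation Prey = max(Grass, Rainfall) with the constant Prey = -3.
Grass = Rainfall + 4  [with Rainfall=5]  = 9
Predator = Prey*Grass  [with Prey=-3, Grass=9]  = -27
Deaths = -2Grass + 3Predator - 2  [with Grass=9, Predator=-27]  = -101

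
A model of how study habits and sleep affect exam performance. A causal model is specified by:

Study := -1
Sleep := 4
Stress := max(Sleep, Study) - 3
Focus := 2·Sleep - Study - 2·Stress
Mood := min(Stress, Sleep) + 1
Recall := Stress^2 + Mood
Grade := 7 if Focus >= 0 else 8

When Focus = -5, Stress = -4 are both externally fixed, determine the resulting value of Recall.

The joint intervention fixes Focus = -5, Stress = -4, removing each variable's own equation.
Mood = min(Stress, Sleep) + 1  [with Stress=-4, Sleep=4]  = -3
Recall = Stress^2 + Mood  [with Stress=-4, Mood=-3]  = 13

13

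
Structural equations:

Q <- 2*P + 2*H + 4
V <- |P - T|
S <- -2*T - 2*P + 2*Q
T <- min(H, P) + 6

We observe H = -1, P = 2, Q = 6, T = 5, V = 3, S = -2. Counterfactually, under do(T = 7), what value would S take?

Under do(T=7), the mechanism T <- min(H, P) + 6 is discarded; T is fixed at 7.
Q = 2*P + 2*H + 4  [with P=2, H=-1]  = 6
S = -2*T - 2*P + 2*Q  [with T=7, P=2, Q=6]  = -6

-6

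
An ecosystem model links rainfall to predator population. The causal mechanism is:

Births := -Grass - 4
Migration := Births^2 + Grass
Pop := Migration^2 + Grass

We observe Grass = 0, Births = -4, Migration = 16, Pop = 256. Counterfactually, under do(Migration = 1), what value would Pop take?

1

The intervention breaks the incoming arrows to Migration: Migration := Births^2 + Grass no longer applies, and Migration = 1.
Pop = Migration^2 + Grass  [with Migration=1, Grass=0]  = 1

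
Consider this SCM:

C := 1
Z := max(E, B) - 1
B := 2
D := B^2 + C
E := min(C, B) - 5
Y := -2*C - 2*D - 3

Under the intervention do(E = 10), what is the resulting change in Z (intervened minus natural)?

8

The intervention breaks the incoming arrows to E: E := min(C, B) - 5 no longer applies, and E = 10.
Z = max(E, B) - 1  [with E=10, B=2]  = 9
Without intervention: E = min(C, B) - 5  [with C=1, B=2]  = -4; Z = max(E, B) - 1  [with E=-4, B=2]  = 1.
Change = 9 − 1 = 8.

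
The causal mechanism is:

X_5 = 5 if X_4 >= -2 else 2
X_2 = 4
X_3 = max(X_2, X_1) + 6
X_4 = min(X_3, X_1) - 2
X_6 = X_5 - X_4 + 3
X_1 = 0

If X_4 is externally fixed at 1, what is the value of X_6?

Under do(X_4=1), the mechanism X_4 = min(X_3, X_1) - 2 is discarded; X_4 is fixed at 1.
X_5 = 5 if X_4 >= -2 else 2  [with X_4=1]  = 5
X_6 = X_5 - X_4 + 3  [with X_5=5, X_4=1]  = 7

7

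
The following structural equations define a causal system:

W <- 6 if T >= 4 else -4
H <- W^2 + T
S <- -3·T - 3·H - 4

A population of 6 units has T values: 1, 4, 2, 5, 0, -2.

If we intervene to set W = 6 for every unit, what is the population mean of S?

-122

Under do(W=6), W's equation is replaced by W=6 for every unit. Per-unit S: -118, -136, -124, -142, -112, -100. Mean = -122.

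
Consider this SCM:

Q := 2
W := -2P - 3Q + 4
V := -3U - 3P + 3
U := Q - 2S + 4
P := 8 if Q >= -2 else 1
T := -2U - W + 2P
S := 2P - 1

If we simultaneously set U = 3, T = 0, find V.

Under do(U = 3, T = 0), each intervened variable's structural equation is replaced by its fixed value.
P = 8 if Q >= -2 else 1  [with Q=2]  = 8
V = -3U - 3P + 3  [with U=3, P=8]  = -30

-30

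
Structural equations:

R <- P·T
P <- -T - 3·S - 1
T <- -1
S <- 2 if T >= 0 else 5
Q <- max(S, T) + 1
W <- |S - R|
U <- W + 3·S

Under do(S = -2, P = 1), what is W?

Under do(S = -2, P = 1), each intervened variable's structural equation is replaced by its fixed value.
R = P·T  [with P=1, T=-1]  = -1
W = |S - R|  [with S=-2, R=-1]  = 1

1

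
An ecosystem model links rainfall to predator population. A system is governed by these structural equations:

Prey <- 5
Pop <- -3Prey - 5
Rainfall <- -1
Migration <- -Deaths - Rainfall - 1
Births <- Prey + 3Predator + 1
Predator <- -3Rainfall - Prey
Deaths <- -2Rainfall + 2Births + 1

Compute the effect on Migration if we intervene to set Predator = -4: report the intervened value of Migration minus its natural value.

The intervention breaks the incoming arrows to Predator: Predator <- -3Rainfall - Prey no longer applies, and Predator = -4.
Births = Prey + 3Predator + 1  [with Prey=5, Predator=-4]  = -6
Deaths = -2Rainfall + 2Births + 1  [with Rainfall=-1, Births=-6]  = -9
Migration = -Deaths - Rainfall - 1  [with Deaths=-9, Rainfall=-1]  = 9
Without intervention: Predator = -3Rainfall - Prey  [with Rainfall=-1, Prey=5]  = -2; Births = Prey + 3Predator + 1  [with Prey=5, Predator=-2]  = 0; Deaths = -2Rainfall + 2Births + 1  [with Rainfall=-1, Births=0]  = 3; Migration = -Deaths - Rainfall - 1  [with Deaths=3, Rainfall=-1]  = -3.
Change = 9 − (-3) = 12.

12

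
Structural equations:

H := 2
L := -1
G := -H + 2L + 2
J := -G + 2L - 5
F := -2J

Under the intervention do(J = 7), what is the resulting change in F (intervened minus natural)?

-24

Intervening sets J = 7 and removes its equation (J := -G + 2L - 5).
F = -2J  [with J=7]  = -14
Without intervention: G = -H + 2L + 2  [with H=2, L=-1]  = -2; J = -G + 2L - 5  [with G=-2, L=-1]  = -5; F = -2J  [with J=-5]  = 10.
Change = -14 − 10 = -24.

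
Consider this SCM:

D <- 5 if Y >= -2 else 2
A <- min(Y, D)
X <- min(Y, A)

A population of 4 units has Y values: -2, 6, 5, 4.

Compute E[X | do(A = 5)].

3

The intervention sets A=5 in all 4 units regardless of Y. Recomputing X per unit gives -2, 5, 5, 4; average 3.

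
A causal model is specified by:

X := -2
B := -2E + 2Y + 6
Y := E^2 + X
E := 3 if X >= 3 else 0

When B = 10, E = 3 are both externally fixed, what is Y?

7

Setting B = 10, E = 3 by intervention discards those variables' equations.
Y = E^2 + X  [with E=3, X=-2]  = 7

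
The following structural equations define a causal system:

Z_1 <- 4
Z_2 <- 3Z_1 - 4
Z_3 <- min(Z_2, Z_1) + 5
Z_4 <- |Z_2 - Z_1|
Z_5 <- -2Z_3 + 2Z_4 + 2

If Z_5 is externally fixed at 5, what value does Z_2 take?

8

Under do(Z_5=5), the mechanism Z_5 <- -2Z_3 + 2Z_4 + 2 is discarded; Z_5 is fixed at 5.
No directed path runs from Z_5 to Z_2, so Z_2 keeps its natural value.
Z_2 = 3Z_1 - 4  [with Z_1=4]  = 8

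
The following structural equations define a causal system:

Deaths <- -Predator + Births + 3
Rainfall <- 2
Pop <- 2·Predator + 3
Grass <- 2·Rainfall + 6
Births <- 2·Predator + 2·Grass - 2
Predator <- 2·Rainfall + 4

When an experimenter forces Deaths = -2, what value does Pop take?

The intervention breaks the incoming arrows to Deaths: Deaths <- -Predator + Births + 3 no longer applies, and Deaths = -2.
Since Pop is not a descendant of the intervened variable, it is unaffected.
Predator = 2·Rainfall + 4  [with Rainfall=2]  = 8
Pop = 2·Predator + 3  [with Predator=8]  = 19

19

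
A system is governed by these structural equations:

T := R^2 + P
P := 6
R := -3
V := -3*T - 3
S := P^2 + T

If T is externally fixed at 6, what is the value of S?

The intervention breaks the incoming arrows to T: T := R^2 + P no longer applies, and T = 6.
S = P^2 + T  [with P=6, T=6]  = 42

42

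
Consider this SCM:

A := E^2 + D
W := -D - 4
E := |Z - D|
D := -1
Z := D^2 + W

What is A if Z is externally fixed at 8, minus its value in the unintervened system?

80

do(Z=8) replaces the equation Z := D^2 + W with the constant Z = 8.
E = |Z - D|  [with Z=8, D=-1]  = 9
A = E^2 + D  [with E=9, D=-1]  = 80
Without intervention: W = -D - 4  [with D=-1]  = -3; Z = D^2 + W  [with D=-1, W=-3]  = -2; E = |Z - D|  [with Z=-2, D=-1]  = 1; A = E^2 + D  [with E=1, D=-1]  = 0.
Change = 80 − 0 = 80.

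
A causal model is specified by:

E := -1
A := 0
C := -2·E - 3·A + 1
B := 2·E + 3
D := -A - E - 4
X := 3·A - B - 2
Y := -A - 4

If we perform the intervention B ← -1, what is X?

Under do(B=-1), the mechanism B := 2·E + 3 is discarded; B is fixed at -1.
X = 3·A - B - 2  [with A=0, B=-1]  = -1

-1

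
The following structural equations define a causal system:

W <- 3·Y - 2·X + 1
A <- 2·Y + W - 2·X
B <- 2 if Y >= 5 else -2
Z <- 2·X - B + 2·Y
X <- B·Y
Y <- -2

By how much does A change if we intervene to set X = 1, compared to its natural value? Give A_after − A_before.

12

do(X=1) replaces the equation X <- B·Y with the constant X = 1.
W = 3·Y - 2·X + 1  [with Y=-2, X=1]  = -7
A = 2·Y + W - 2·X  [with Y=-2, W=-7, X=1]  = -13
Without intervention: B = 2 if Y >= 5 else -2  [with Y=-2]  = -2; X = B·Y  [with B=-2, Y=-2]  = 4; W = 3·Y - 2·X + 1  [with Y=-2, X=4]  = -13; A = 2·Y + W - 2·X  [with Y=-2, W=-13, X=4]  = -25.
Change = -13 − (-25) = 12.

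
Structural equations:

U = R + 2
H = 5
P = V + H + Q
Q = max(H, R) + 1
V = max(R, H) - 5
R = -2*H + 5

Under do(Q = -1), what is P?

4

do(Q=-1) replaces the equation Q = max(H, R) + 1 with the constant Q = -1.
R = -2*H + 5  [with H=5]  = -5
V = max(R, H) - 5  [with R=-5, H=5]  = 0
P = V + H + Q  [with V=0, H=5, Q=-1]  = 4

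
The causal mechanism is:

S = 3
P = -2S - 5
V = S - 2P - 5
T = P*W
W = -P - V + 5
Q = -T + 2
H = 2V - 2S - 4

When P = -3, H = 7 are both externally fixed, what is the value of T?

-12

The joint intervention fixes P = -3, H = 7, removing each variable's own equation.
V = S - 2P - 5  [with S=3, P=-3]  = 4
W = -P - V + 5  [with P=-3, V=4]  = 4
T = P*W  [with P=-3, W=4]  = -12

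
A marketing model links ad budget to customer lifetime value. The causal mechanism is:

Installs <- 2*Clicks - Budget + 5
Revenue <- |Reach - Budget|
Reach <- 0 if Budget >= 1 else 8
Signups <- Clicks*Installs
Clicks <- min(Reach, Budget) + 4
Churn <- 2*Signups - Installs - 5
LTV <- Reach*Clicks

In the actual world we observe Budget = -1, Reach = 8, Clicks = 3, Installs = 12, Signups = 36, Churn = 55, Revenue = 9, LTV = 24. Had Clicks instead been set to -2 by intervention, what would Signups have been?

do(Clicks=-2) replaces the equation Clicks <- min(Reach, Budget) + 4 with the constant Clicks = -2.
Installs = 2*Clicks - Budget + 5  [with Clicks=-2, Budget=-1]  = 2
Signups = Clicks*Installs  [with Clicks=-2, Installs=2]  = -4

-4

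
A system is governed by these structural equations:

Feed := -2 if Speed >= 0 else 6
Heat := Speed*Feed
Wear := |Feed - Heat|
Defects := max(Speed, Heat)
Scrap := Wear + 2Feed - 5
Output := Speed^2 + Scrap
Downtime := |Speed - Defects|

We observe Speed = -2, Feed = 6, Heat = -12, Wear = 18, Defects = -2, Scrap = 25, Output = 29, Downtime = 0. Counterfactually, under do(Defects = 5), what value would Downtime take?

do(Defects=5) replaces the equation Defects := max(Speed, Heat) with the constant Defects = 5.
Downtime = |Speed - Defects|  [with Speed=-2, Defects=5]  = 7

7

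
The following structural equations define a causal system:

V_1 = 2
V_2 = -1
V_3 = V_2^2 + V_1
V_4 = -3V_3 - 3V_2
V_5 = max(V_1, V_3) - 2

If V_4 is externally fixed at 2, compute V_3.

Under do(V_4=2), the mechanism V_4 = -3V_3 - 3V_2 is discarded; V_4 is fixed at 2.
Since V_3 is not a descendant of the intervened variable, it is unaffected.
V_3 = V_2^2 + V_1  [with V_2=-1, V_1=2]  = 3

3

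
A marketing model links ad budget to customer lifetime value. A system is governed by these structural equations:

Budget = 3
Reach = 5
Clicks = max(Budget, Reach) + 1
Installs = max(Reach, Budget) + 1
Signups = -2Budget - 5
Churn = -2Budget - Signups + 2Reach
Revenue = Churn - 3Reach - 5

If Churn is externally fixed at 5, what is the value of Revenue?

-15

Intervening sets Churn = 5 and removes its equation (Churn = -2Budget - Signups + 2Reach).
Revenue = Churn - 3Reach - 5  [with Churn=5, Reach=5]  = -15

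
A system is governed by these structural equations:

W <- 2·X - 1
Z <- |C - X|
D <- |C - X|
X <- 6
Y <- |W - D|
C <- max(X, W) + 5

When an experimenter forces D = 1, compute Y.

Intervening sets D = 1 and removes its equation (D <- |C - X|).
W = 2·X - 1  [with X=6]  = 11
Y = |W - D|  [with W=11, D=1]  = 10

10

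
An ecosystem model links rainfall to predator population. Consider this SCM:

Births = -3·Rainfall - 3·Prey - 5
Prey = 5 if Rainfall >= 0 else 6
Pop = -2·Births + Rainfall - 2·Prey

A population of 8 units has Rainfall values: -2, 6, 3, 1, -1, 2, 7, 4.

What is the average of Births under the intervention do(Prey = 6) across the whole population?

do(Prey=6) breaks Prey's dependence on Rainfall. With Prey=6 fixed, Births across the units is -17, -41, -32, -26, -20, -29, -44, -35, mean -30.5.

-30.5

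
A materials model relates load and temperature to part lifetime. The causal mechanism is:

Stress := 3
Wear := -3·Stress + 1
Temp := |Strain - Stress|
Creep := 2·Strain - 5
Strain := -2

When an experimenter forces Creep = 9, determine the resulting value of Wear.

Intervening sets Creep = 9 and removes its equation (Creep := 2·Strain - 5).
No directed path runs from Creep to Wear, so Wear keeps its natural value.
Wear = -3·Stress + 1  [with Stress=3]  = -8

-8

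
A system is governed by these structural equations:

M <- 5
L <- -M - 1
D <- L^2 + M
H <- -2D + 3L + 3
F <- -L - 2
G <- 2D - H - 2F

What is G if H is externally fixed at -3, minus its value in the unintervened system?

-94

Under do(H=-3), the mechanism H <- -2D + 3L + 3 is discarded; H is fixed at -3.
L = -M - 1  [with M=5]  = -6
D = L^2 + M  [with L=-6, M=5]  = 41
F = -L - 2  [with L=-6]  = 4
G = 2D - H - 2F  [with D=41, H=-3, F=4]  = 77
Without intervention: L = -M - 1  [with M=5]  = -6; D = L^2 + M  [with L=-6, M=5]  = 41; H = -2D + 3L + 3  [with D=41, L=-6]  = -97; F = -L - 2  [with L=-6]  = 4; G = 2D - H - 2F  [with D=41, H=-97, F=4]  = 171.
Change = 77 − 171 = -94.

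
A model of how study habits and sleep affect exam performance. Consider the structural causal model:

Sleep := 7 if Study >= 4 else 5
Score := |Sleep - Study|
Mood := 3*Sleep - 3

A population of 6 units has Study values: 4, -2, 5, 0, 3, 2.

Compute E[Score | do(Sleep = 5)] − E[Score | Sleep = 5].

Every unit gets Sleep=5 under the intervention. Score values become 1, 7, 0, 5, 2, 3; E[Score|do(Sleep=5)] = 3.
E[Score|Sleep=5] averages over only the 4 units with Sleep=5 (Study = -2, 0, 3, 2): Score = 7, 5, 2, 3, mean 4.25.
Difference = 3 − 4.25 = -1.25.

-1.25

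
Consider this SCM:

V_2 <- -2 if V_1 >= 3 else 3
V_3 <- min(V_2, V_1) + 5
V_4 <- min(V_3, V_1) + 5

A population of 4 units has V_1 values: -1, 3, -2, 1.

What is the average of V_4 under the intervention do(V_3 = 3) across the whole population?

do(V_3=3) breaks V_3's dependence on V_1. With V_3=3 fixed, V_4 across the units is 4, 8, 3, 6, mean 5.25.

5.25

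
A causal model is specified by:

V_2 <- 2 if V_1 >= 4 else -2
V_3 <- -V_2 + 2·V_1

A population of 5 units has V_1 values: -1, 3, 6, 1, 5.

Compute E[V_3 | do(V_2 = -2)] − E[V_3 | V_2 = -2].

Every unit gets V_2=-2 under the intervention. V_3 values become 0, 8, 14, 4, 12; E[V_3|do(V_2=-2)] = 7.6.
Observing V_2=-2 restricts to units where V_2's equation naturally yields -2: V_1 ∈ {-1, 3, 1}. In that subpopulation V_3 = 0, 8, 4, mean 4.
Difference = 7.6 − 4 = 3.6.

3.6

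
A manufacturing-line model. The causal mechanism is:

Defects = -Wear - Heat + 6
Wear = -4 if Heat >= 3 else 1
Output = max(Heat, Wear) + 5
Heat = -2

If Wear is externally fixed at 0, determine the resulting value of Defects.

8

The intervention breaks the incoming arrows to Wear: Wear = -4 if Heat >= 3 else 1 no longer applies, and Wear = 0.
Defects = -Wear - Heat + 6  [with Wear=0, Heat=-2]  = 8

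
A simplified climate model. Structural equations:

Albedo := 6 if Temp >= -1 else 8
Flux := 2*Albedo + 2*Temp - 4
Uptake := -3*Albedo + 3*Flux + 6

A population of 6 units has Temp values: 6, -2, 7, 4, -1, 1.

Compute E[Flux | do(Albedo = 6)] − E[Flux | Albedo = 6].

The intervention sets Albedo=6 in all 6 units regardless of Temp. Recomputing Flux per unit gives 20, 4, 22, 16, 6, 10; average 13.
Conditioning on Albedo=6 selects the 5 unit(s) with Temp ∈ {6, 7, 4, -1, 1}. Their Flux values: 20, 22, 16, 6, 10. Mean = 14.8.
Difference = 13 − 14.8 = -1.8.

-1.8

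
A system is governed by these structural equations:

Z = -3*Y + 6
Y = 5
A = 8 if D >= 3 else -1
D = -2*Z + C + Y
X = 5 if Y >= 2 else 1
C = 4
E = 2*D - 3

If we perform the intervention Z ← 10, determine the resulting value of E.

-25

The intervention breaks the incoming arrows to Z: Z = -3*Y + 6 no longer applies, and Z = 10.
D = -2*Z + C + Y  [with Z=10, C=4, Y=5]  = -11
E = 2*D - 3  [with D=-11]  = -25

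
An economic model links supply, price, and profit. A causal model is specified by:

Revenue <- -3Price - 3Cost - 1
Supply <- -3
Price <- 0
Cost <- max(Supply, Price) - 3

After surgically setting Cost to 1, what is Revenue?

The intervention breaks the incoming arrows to Cost: Cost <- max(Supply, Price) - 3 no longer applies, and Cost = 1.
Revenue = -3Price - 3Cost - 1  [with Price=0, Cost=1]  = -4

-4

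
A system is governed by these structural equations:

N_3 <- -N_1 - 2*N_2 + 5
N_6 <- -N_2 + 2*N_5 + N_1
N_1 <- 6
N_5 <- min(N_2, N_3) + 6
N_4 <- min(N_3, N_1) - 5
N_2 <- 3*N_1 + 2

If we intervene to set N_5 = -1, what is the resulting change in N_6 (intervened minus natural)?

The intervention breaks the incoming arrows to N_5: N_5 <- min(N_2, N_3) + 6 no longer applies, and N_5 = -1.
N_2 = 3*N_1 + 2  [with N_1=6]  = 20
N_6 = -N_2 + 2*N_5 + N_1  [with N_2=20, N_5=-1, N_1=6]  = -16
Without intervention: N_2 = 3*N_1 + 2  [with N_1=6]  = 20; N_3 = -N_1 - 2*N_2 + 5  [with N_1=6, N_2=20]  = -41; N_5 = min(N_2, N_3) + 6  [with N_2=20, N_3=-41]  = -35; N_6 = -N_2 + 2*N_5 + N_1  [with N_2=20, N_5=-35, N_1=6]  = -84.
Change = -16 − (-84) = 68.

68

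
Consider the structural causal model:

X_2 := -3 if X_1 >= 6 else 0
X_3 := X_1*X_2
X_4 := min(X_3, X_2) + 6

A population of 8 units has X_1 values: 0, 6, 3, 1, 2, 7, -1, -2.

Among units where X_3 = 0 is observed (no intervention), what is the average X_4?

E[X_4|X_3=0] averages over only the 6 units with X_3=0 (X_1 = 0, 3, 1, 2, -1, -2): X_4 = 6, 6, 6, 6, 6, 6, mean 6.

6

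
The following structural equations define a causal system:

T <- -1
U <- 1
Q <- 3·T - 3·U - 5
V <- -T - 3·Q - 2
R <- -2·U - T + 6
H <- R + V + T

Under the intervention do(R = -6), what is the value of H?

25

The intervention breaks the incoming arrows to R: R <- -2·U - T + 6 no longer applies, and R = -6.
Q = 3·T - 3·U - 5  [with T=-1, U=1]  = -11
V = -T - 3·Q - 2  [with T=-1, Q=-11]  = 32
H = R + V + T  [with R=-6, V=32, T=-1]  = 25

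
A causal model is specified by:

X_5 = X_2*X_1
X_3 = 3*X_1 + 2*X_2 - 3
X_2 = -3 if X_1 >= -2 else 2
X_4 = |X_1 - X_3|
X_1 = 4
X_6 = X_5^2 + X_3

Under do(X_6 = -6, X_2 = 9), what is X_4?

23

Under do(X_6 = -6, X_2 = 9), each intervened variable's structural equation is replaced by its fixed value.
X_3 = 3*X_1 + 2*X_2 - 3  [with X_1=4, X_2=9]  = 27
X_4 = |X_1 - X_3|  [with X_1=4, X_3=27]  = 23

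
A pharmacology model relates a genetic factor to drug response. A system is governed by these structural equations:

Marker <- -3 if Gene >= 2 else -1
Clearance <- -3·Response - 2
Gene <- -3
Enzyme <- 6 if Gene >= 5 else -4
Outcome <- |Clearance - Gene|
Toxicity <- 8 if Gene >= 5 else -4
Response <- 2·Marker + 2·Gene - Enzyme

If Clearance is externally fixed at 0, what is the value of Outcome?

Intervening sets Clearance = 0 and removes its equation (Clearance <- -3·Response - 2).
Outcome = |Clearance - Gene|  [with Clearance=0, Gene=-3]  = 3

3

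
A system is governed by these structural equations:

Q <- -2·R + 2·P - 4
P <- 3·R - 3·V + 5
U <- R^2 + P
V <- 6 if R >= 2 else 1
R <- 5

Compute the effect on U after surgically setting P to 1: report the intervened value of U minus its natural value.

-1

The intervention breaks the incoming arrows to P: P <- 3·R - 3·V + 5 no longer applies, and P = 1.
U = R^2 + P  [with R=5, P=1]  = 26
Without intervention: V = 6 if R >= 2 else 1  [with R=5]  = 6; P = 3·R - 3·V + 5  [with R=5, V=6]  = 2; U = R^2 + P  [with R=5, P=2]  = 27.
Change = 26 − 27 = -1.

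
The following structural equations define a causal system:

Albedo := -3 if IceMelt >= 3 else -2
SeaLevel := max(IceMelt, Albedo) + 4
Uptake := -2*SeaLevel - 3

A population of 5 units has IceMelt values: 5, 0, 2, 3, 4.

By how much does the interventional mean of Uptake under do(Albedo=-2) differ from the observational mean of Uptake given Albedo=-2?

-3.6

Under do(Albedo=-2), Albedo's equation is replaced by Albedo=-2 for every unit. Per-unit Uptake: -21, -11, -15, -17, -19. Mean = -16.6.
Conditioning on Albedo=-2 selects the 2 unit(s) with IceMelt ∈ {0, 2}. Their Uptake values: -11, -15. Mean = -13.
Difference = -16.6 − (-13) = -3.6.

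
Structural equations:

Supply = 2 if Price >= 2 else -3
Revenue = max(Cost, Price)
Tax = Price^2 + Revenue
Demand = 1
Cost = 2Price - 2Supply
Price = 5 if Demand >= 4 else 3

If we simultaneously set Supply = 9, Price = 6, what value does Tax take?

Setting Supply = 9, Price = 6 by intervention discards those variables' equations.
Cost = 2Price - 2Supply  [with Price=6, Supply=9]  = -6
Revenue = max(Cost, Price)  [with Cost=-6, Price=6]  = 6
Tax = Price^2 + Revenue  [with Price=6, Revenue=6]  = 42

42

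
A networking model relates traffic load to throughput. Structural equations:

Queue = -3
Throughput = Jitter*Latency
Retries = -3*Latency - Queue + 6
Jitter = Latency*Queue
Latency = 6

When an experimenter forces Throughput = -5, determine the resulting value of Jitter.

The intervention breaks the incoming arrows to Throughput: Throughput = Jitter*Latency no longer applies, and Throughput = -5.
Since Jitter is not a descendant of the intervened variable, it is unaffected.
Jitter = Latency*Queue  [with Latency=6, Queue=-3]  = -18

-18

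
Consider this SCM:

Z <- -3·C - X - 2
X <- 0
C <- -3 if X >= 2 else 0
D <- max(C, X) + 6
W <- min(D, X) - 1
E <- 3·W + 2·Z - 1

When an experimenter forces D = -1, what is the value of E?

Under do(D=-1), the mechanism D <- max(C, X) + 6 is discarded; D is fixed at -1.
C = -3 if X >= 2 else 0  [with X=0]  = 0
Z = -3·C - X - 2  [with C=0, X=0]  = -2
W = min(D, X) - 1  [with D=-1, X=0]  = -2
E = 3·W + 2·Z - 1  [with W=-2, Z=-2]  = -11

-11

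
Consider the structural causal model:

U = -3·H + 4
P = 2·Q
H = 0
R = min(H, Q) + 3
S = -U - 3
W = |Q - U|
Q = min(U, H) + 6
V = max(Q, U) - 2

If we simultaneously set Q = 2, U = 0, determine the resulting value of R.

3

The joint intervention fixes Q = 2, U = 0, removing each variable's own equation.
R = min(H, Q) + 3  [with H=0, Q=2]  = 3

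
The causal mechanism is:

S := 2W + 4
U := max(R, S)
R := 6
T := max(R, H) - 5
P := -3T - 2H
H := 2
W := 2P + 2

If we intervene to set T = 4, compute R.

6

Under do(T=4), the mechanism T := max(R, H) - 5 is discarded; T is fixed at 4.
R is not downstream of the intervention, so its value is determined by the original equations.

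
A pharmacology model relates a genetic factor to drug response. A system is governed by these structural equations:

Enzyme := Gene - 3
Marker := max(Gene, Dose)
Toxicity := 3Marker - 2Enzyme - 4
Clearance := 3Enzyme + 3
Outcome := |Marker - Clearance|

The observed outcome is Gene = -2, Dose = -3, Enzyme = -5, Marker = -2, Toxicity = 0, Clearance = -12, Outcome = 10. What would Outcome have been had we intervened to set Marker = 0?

The intervention breaks the incoming arrows to Marker: Marker := max(Gene, Dose) no longer applies, and Marker = 0.
Enzyme = Gene - 3  [with Gene=-2]  = -5
Clearance = 3Enzyme + 3  [with Enzyme=-5]  = -12
Outcome = |Marker - Clearance|  [with Marker=0, Clearance=-12]  = 12

12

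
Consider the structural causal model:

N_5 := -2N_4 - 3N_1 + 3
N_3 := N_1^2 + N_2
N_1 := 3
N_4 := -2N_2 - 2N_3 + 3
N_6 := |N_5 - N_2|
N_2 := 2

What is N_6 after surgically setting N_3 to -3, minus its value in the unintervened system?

The intervention breaks the incoming arrows to N_3: N_3 := N_1^2 + N_2 no longer applies, and N_3 = -3.
N_4 = -2N_2 - 2N_3 + 3  [with N_2=2, N_3=-3]  = 5
N_5 = -2N_4 - 3N_1 + 3  [with N_4=5, N_1=3]  = -16
N_6 = |N_5 - N_2|  [with N_5=-16, N_2=2]  = 18
Without intervention: N_3 = N_1^2 + N_2  [with N_1=3, N_2=2]  = 11; N_4 = -2N_2 - 2N_3 + 3  [with N_2=2, N_3=11]  = -23; N_5 = -2N_4 - 3N_1 + 3  [with N_4=-23, N_1=3]  = 40; N_6 = |N_5 - N_2|  [with N_5=40, N_2=2]  = 38.
Change = 18 − 38 = -20.

-20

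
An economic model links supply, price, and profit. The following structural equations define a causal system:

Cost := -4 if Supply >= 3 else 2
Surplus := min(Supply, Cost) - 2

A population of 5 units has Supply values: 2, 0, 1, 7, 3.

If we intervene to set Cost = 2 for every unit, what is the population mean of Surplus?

-0.6

Under do(Cost=2), Cost's equation is replaced by Cost=2 for every unit. Per-unit Surplus: 0, -2, -1, 0, 0. Mean = -0.6.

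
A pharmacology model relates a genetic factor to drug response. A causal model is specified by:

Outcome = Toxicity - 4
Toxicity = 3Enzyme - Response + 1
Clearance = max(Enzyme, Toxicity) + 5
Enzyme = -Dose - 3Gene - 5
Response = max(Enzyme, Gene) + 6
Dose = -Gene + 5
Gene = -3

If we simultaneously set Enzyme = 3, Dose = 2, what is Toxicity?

1

Setting Enzyme = 3, Dose = 2 by intervention discards those variables' equations.
Response = max(Enzyme, Gene) + 6  [with Enzyme=3, Gene=-3]  = 9
Toxicity = 3Enzyme - Response + 1  [with Enzyme=3, Response=9]  = 1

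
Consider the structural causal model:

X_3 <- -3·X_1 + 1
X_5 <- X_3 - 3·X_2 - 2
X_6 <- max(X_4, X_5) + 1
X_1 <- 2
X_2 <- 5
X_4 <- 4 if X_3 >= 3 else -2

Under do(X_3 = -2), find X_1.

2

Under do(X_3=-2), the mechanism X_3 <- -3·X_1 + 1 is discarded; X_3 is fixed at -2.
X_1 is not downstream of the intervention, so its value is determined by the original equations.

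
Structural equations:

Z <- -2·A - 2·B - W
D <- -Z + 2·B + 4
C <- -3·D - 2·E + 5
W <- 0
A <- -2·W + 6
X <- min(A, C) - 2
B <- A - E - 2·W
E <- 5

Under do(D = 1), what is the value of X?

-10

Intervening sets D = 1 and removes its equation (D <- -Z + 2·B + 4).
A = -2·W + 6  [with W=0]  = 6
C = -3·D - 2·E + 5  [with D=1, E=5]  = -8
X = min(A, C) - 2  [with A=6, C=-8]  = -10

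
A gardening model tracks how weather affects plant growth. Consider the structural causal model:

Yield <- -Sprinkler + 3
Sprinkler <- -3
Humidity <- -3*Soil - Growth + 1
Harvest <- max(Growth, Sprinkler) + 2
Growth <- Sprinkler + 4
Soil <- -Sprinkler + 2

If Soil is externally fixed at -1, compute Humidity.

3

Under do(Soil=-1), the mechanism Soil <- -Sprinkler + 2 is discarded; Soil is fixed at -1.
Growth = Sprinkler + 4  [with Sprinkler=-3]  = 1
Humidity = -3*Soil - Growth + 1  [with Soil=-1, Growth=1]  = 3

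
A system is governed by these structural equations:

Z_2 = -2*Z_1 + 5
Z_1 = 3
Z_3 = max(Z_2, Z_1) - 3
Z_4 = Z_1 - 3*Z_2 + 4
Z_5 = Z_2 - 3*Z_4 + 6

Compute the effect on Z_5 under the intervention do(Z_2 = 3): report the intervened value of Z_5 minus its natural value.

do(Z_2=3) replaces the equation Z_2 = -2*Z_1 + 5 with the constant Z_2 = 3.
Z_4 = Z_1 - 3*Z_2 + 4  [with Z_1=3, Z_2=3]  = -2
Z_5 = Z_2 - 3*Z_4 + 6  [with Z_2=3, Z_4=-2]  = 15
Without intervention: Z_2 = -2*Z_1 + 5  [with Z_1=3]  = -1; Z_4 = Z_1 - 3*Z_2 + 4  [with Z_1=3, Z_2=-1]  = 10; Z_5 = Z_2 - 3*Z_4 + 6  [with Z_2=-1, Z_4=10]  = -25.
Change = 15 − (-25) = 40.

40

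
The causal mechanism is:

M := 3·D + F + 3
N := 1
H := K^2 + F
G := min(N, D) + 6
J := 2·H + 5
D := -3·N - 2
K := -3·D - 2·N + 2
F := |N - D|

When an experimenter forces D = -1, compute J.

27

do(D=-1) replaces the equation D := -3·N - 2 with the constant D = -1.
K = -3·D - 2·N + 2  [with D=-1, N=1]  = 3
F = |N - D|  [with N=1, D=-1]  = 2
H = K^2 + F  [with K=3, F=2]  = 11
J = 2·H + 5  [with H=11]  = 27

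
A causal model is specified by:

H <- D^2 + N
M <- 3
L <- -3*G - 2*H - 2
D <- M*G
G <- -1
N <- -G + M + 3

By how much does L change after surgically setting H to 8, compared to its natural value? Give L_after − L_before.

The intervention breaks the incoming arrows to H: H <- D^2 + N no longer applies, and H = 8.
L = -3*G - 2*H - 2  [with G=-1, H=8]  = -15
Without intervention: D = M*G  [with M=3, G=-1]  = -3; N = -G + M + 3  [with G=-1, M=3]  = 7; H = D^2 + N  [with D=-3, N=7]  = 16; L = -3*G - 2*H - 2  [with G=-1, H=16]  = -31.
Change = -15 − (-31) = 16.

16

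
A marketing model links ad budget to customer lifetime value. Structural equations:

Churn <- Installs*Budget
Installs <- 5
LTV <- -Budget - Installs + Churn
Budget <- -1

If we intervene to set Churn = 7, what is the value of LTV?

The intervention breaks the incoming arrows to Churn: Churn <- Installs*Budget no longer applies, and Churn = 7.
LTV = -Budget - Installs + Churn  [with Budget=-1, Installs=5, Churn=7]  = 3

3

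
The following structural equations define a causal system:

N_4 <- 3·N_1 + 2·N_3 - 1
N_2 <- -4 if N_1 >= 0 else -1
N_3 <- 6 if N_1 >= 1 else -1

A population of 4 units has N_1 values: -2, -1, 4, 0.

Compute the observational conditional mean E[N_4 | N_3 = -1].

-6

E[N_4|N_3=-1] averages over only the 3 units with N_3=-1 (N_1 = -2, -1, 0): N_4 = -9, -6, -3, mean -6.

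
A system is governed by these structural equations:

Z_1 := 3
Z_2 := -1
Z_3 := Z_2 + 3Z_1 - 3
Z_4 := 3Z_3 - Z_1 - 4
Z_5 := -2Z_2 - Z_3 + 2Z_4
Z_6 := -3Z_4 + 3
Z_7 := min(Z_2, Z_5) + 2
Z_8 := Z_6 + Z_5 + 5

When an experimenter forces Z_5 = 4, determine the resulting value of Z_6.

The intervention breaks the incoming arrows to Z_5: Z_5 := -2Z_2 - Z_3 + 2Z_4 no longer applies, and Z_5 = 4.
Since Z_6 is not a descendant of the intervened variable, it is unaffected.
Z_3 = Z_2 + 3Z_1 - 3  [with Z_2=-1, Z_1=3]  = 5
Z_4 = 3Z_3 - Z_1 - 4  [with Z_3=5, Z_1=3]  = 8
Z_6 = -3Z_4 + 3  [with Z_4=8]  = -21

-21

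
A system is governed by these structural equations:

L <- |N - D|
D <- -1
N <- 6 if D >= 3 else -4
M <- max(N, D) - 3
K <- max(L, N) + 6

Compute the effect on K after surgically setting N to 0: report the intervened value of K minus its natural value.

do(N=0) replaces the equation N <- 6 if D >= 3 else -4 with the constant N = 0.
L = |N - D|  [with N=0, D=-1]  = 1
K = max(L, N) + 6  [with L=1, N=0]  = 7
Without intervention: N = 6 if D >= 3 else -4  [with D=-1]  = -4; L = |N - D|  [with N=-4, D=-1]  = 3; K = max(L, N) + 6  [with L=3, N=-4]  = 9.
Change = 7 − 9 = -2.

-2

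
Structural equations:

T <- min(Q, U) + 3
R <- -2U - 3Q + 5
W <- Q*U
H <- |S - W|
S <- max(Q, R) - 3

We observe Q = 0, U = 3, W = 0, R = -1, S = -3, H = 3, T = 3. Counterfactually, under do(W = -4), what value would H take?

The intervention breaks the incoming arrows to W: W <- Q*U no longer applies, and W = -4.
R = -2U - 3Q + 5  [with U=3, Q=0]  = -1
S = max(Q, R) - 3  [with Q=0, R=-1]  = -3
H = |S - W|  [with S=-3, W=-4]  = 1

1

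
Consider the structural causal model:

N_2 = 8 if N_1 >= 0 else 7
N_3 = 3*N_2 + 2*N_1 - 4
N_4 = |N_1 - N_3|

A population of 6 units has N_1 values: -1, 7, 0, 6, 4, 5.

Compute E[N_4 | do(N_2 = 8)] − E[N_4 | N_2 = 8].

-0.9

The intervention sets N_2=8 in all 6 units regardless of N_1. Recomputing N_4 per unit gives 19, 27, 20, 26, 24, 25; average 23.5.
Conditioning on N_2=8 selects the 5 unit(s) with N_1 ∈ {7, 0, 6, 4, 5}. Their N_4 values: 27, 20, 26, 24, 25. Mean = 24.4.
Difference = 23.5 − 24.4 = -0.9.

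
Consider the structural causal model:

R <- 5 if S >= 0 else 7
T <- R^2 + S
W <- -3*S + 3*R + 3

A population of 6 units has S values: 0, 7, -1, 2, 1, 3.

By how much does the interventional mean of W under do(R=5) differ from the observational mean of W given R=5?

1.8

The intervention sets R=5 in all 6 units regardless of S. Recomputing W per unit gives 18, -3, 21, 12, 15, 9; average 12.
Conditioning on R=5 selects the 5 unit(s) with S ∈ {0, 7, 2, 1, 3}. Their W values: 18, -3, 12, 15, 9. Mean = 10.2.
Difference = 12 − 10.2 = 1.8.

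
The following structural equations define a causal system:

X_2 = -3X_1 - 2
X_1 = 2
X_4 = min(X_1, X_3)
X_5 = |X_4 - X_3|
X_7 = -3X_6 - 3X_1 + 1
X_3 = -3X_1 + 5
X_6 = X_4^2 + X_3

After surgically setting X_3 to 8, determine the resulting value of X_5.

do(X_3=8) replaces the equation X_3 = -3X_1 + 5 with the constant X_3 = 8.
X_4 = min(X_1, X_3)  [with X_1=2, X_3=8]  = 2
X_5 = |X_4 - X_3|  [with X_4=2, X_3=8]  = 6

6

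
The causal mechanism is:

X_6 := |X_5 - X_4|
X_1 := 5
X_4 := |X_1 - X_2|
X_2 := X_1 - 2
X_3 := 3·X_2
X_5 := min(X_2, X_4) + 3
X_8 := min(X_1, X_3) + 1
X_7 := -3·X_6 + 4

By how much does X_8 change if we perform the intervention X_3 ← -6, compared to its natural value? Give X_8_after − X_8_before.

-11

The intervention breaks the incoming arrows to X_3: X_3 := 3·X_2 no longer applies, and X_3 = -6.
X_8 = min(X_1, X_3) + 1  [with X_1=5, X_3=-6]  = -5
Without intervention: X_2 = X_1 - 2  [with X_1=5]  = 3; X_3 = 3·X_2  [with X_2=3]  = 9; X_8 = min(X_1, X_3) + 1  [with X_1=5, X_3=9]  = 6.
Change = -5 − 6 = -11.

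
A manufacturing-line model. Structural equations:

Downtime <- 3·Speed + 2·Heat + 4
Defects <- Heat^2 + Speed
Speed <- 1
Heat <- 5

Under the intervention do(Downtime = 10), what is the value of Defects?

Under do(Downtime=10), the mechanism Downtime <- 3·Speed + 2·Heat + 4 is discarded; Downtime is fixed at 10.
Since Defects is not a descendant of the intervened variable, it is unaffected.
Defects = Heat^2 + Speed  [with Heat=5, Speed=1]  = 26

26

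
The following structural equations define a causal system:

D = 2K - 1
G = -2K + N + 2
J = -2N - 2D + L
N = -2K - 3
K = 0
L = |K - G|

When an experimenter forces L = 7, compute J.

Under do(L=7), the mechanism L = |K - G| is discarded; L is fixed at 7.
N = -2K - 3  [with K=0]  = -3
D = 2K - 1  [with K=0]  = -1
J = -2N - 2D + L  [with N=-3, D=-1, L=7]  = 15

15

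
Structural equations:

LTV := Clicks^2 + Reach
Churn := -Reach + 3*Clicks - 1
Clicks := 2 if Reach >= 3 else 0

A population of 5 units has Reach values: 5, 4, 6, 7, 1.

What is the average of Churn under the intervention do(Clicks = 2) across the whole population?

Under do(Clicks=2), Clicks's equation is replaced by Clicks=2 for every unit. Per-unit Churn: 0, 1, -1, -2, 4. Mean = 0.4.

0.4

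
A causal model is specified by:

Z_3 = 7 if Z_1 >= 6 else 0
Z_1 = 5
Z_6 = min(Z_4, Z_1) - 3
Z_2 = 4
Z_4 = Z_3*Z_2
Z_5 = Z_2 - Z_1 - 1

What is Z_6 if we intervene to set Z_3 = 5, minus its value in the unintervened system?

5

The intervention breaks the incoming arrows to Z_3: Z_3 = 7 if Z_1 >= 6 else 0 no longer applies, and Z_3 = 5.
Z_4 = Z_3*Z_2  [with Z_3=5, Z_2=4]  = 20
Z_6 = min(Z_4, Z_1) - 3  [with Z_4=20, Z_1=5]  = 2
Without intervention: Z_3 = 7 if Z_1 >= 6 else 0  [with Z_1=5]  = 0; Z_4 = Z_3*Z_2  [with Z_3=0, Z_2=4]  = 0; Z_6 = min(Z_4, Z_1) - 3  [with Z_4=0, Z_1=5]  = -3.
Change = 2 − (-3) = 5.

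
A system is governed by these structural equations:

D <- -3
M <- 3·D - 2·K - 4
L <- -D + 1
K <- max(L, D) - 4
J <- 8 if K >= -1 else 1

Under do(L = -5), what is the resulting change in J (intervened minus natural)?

do(L=-5) replaces the equation L <- -D + 1 with the constant L = -5.
K = max(L, D) - 4  [with L=-5, D=-3]  = -7
J = 8 if K >= -1 else 1  [with K=-7]  = 1
Without intervention: L = -D + 1  [with D=-3]  = 4; K = max(L, D) - 4  [with L=4, D=-3]  = 0; J = 8 if K >= -1 else 1  [with K=0]  = 8.
Change = 1 − 8 = -7.

-7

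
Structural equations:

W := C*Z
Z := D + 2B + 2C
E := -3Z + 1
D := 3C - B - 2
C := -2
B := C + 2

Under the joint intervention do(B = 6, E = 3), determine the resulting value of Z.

-6

The joint intervention fixes B = 6, E = 3, removing each variable's own equation.
D = 3C - B - 2  [with C=-2, B=6]  = -14
Z = D + 2B + 2C  [with D=-14, B=6, C=-2]  = -6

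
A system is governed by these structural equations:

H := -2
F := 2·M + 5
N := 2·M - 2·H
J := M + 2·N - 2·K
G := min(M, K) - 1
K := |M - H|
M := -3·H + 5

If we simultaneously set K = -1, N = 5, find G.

Setting K = -1, N = 5 by intervention discards those variables' equations.
M = -3·H + 5  [with H=-2]  = 11
G = min(M, K) - 1  [with M=11, K=-1]  = -2

-2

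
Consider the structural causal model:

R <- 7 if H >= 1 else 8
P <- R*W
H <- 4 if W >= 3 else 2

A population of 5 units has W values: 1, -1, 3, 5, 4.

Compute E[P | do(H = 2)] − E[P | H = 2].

do(H=2) breaks H's dependence on W. With H=2 fixed, P across the units is 7, -7, 21, 35, 28, mean 16.8.
Conditioning on H=2 selects the 2 unit(s) with W ∈ {1, -1}. Their P values: 7, -7. Mean = 0.
Difference = 16.8 − 0 = 16.8.

16.8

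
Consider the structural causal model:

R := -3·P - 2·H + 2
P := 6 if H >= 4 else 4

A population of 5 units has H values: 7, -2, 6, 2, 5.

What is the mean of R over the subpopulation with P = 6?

Conditioning on P=6 selects the 3 unit(s) with H ∈ {7, 6, 5}. Their R values: -30, -28, -26. Mean = -28.

-28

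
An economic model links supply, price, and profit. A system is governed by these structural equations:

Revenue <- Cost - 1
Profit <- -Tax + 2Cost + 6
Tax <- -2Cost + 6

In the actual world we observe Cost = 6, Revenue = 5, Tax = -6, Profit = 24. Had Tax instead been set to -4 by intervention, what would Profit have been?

The intervention breaks the incoming arrows to Tax: Tax <- -2Cost + 6 no longer applies, and Tax = -4.
Profit = -Tax + 2Cost + 6  [with Tax=-4, Cost=6]  = 22

22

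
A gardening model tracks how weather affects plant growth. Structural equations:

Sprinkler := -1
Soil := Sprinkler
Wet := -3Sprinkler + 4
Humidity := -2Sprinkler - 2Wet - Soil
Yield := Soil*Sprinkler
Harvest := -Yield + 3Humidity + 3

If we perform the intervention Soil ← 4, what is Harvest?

Under do(Soil=4), the mechanism Soil := Sprinkler is discarded; Soil is fixed at 4.
Wet = -3Sprinkler + 4  [with Sprinkler=-1]  = 7
Humidity = -2Sprinkler - 2Wet - Soil  [with Sprinkler=-1, Wet=7, Soil=4]  = -16
Yield = Soil*Sprinkler  [with Soil=4, Sprinkler=-1]  = -4
Harvest = -Yield + 3Humidity + 3  [with Yield=-4, Humidity=-16]  = -41

-41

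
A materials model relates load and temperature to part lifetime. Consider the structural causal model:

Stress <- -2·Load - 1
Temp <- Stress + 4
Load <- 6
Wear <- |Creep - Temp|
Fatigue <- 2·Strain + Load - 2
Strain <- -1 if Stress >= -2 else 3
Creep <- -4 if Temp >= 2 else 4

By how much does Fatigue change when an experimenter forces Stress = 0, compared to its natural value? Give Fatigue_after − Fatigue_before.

Under do(Stress=0), the mechanism Stress <- -2·Load - 1 is discarded; Stress is fixed at 0.
Strain = -1 if Stress >= -2 else 3  [with Stress=0]  = -1
Fatigue = 2·Strain + Load - 2  [with Strain=-1, Load=6]  = 2
Without intervention: Stress = -2·Load - 1  [with Load=6]  = -13; Strain = -1 if Stress >= -2 else 3  [with Stress=-13]  = 3; Fatigue = 2·Strain + Load - 2  [with Strain=3, Load=6]  = 10.
Change = 2 − 10 = -8.

-8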